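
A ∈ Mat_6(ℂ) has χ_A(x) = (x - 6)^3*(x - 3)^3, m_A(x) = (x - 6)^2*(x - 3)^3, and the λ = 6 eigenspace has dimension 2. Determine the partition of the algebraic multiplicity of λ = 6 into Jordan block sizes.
Block sizes for λ = 6: [2, 1]

Step 1 — from the characteristic polynomial, algebraic multiplicity of λ = 6 is 3. From dim ker(A − (6)·I) = 2, there are exactly 2 Jordan blocks for λ = 6.
Step 2 — from the minimal polynomial, the factor (x − 6)^2 tells us the largest block for λ = 6 has size 2.
Step 3 — with total size 3, 2 blocks, and largest block 2, the block sizes (in nonincreasing order) are [2, 1].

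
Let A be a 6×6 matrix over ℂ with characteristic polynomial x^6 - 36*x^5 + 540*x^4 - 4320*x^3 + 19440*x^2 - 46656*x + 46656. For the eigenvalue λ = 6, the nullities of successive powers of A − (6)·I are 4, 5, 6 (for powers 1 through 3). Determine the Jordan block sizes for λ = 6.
Block sizes for λ = 6: [3, 1, 1, 1]

From the dimensions of kernels of powers, the number of Jordan blocks of size at least j is d_j − d_{j−1} where d_j = dim ker(N^j) (with d_0 = 0). Computing the differences gives [4, 1, 1].
The number of blocks of size exactly k is (#blocks of size ≥ k) − (#blocks of size ≥ k + 1), so the partition is: 3 block(s) of size 1, 1 block(s) of size 3.
In nonincreasing order the block sizes are [3, 1, 1, 1].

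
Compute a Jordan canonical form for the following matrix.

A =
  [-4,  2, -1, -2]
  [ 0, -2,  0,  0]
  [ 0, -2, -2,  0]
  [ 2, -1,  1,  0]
J_2(-2) ⊕ J_2(-2)

The characteristic polynomial is
  det(x·I − A) = x^4 + 8*x^3 + 24*x^2 + 32*x + 16 = (x + 2)^4

Eigenvalues and multiplicities (the geometric multiplicity of λ is n − rank(A − λI), which equals the number of Jordan blocks for λ):
  λ = -2: algebraic multiplicity = 4, geometric multiplicity = 2

Determining the block sizes for each eigenvalue:
  λ = -2: with am = 4 and gm = 2, the partition is not yet determined (e.g. several partitions of 4 into 2 parts exist). Let N = A − (-2)·I. Computing rank(N^1) = 2, rank(N^2) = 0; the number of blocks of size ≥ j is rank(N^{j−1}) − rank(N^j), giving [2, 2]. So we have 2 block(s) of size 2 → block sizes [2, 2]

Assembling the blocks gives a Jordan form
J =
  [-2,  1,  0,  0]
  [ 0, -2,  0,  0]
  [ 0,  0, -2,  1]
  [ 0,  0,  0, -2]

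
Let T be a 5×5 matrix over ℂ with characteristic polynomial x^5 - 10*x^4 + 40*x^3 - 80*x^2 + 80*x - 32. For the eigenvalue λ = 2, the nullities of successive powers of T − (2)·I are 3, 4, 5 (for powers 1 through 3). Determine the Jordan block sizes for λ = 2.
Block sizes for λ = 2: [3, 1, 1]

From the dimensions of kernels of powers, the number of Jordan blocks of size at least j is d_j − d_{j−1} where d_j = dim ker(N^j) (with d_0 = 0). Computing the differences gives [3, 1, 1].
The number of blocks of size exactly k is (#blocks of size ≥ k) − (#blocks of size ≥ k + 1), so the partition is: 2 block(s) of size 1, 1 block(s) of size 3.
In nonincreasing order the block sizes are [3, 1, 1].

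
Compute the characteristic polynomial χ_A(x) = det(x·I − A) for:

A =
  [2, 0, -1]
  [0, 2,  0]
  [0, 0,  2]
x^3 - 6*x^2 + 12*x - 8

Expanding det(x·I − A) (e.g. by cofactor expansion or by noting that A is similar to its Jordan form J, which has the same characteristic polynomial as A) gives
  χ_A(x) = x^3 - 6*x^2 + 12*x - 8
which factors as (x - 2)^3. The eigenvalues (with algebraic multiplicities) are λ = 2 with multiplicity 3.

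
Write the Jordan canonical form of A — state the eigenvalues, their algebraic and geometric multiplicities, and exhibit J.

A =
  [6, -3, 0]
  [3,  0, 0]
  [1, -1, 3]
J_2(3) ⊕ J_1(3)

The characteristic polynomial is
  det(x·I − A) = x^3 - 9*x^2 + 27*x - 27 = (x - 3)^3

Eigenvalues and multiplicities (the geometric multiplicity of λ is n − rank(A − λI), which equals the number of Jordan blocks for λ):
  λ = 3: algebraic multiplicity = 3, geometric multiplicity = 2

Determining the block sizes for each eigenvalue:
  λ = 3: 2 blocks summing to 3 forces exactly one block of size 2 and the rest size 1 → block sizes [2, 1]

Assembling the blocks gives a Jordan form
J =
  [3, 1, 0]
  [0, 3, 0]
  [0, 0, 3]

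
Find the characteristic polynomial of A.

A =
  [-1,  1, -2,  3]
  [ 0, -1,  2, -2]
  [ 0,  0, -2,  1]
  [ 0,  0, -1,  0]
x^4 + 4*x^3 + 6*x^2 + 4*x + 1

Expanding det(x·I − A) (e.g. by cofactor expansion or by noting that A is similar to its Jordan form J, which has the same characteristic polynomial as A) gives
  χ_A(x) = x^4 + 4*x^3 + 6*x^2 + 4*x + 1
which factors as (x + 1)^4. The eigenvalues (with algebraic multiplicities) are λ = -1 with multiplicity 4.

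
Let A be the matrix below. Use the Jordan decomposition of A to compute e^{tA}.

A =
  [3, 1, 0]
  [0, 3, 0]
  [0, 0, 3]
e^{tA} =
  [exp(3*t), t*exp(3*t), 0]
  [0, exp(3*t), 0]
  [0, 0, exp(3*t)]

Strategy: write A = P · J · P⁻¹ where J is a Jordan canonical form, so e^{tA} = P · e^{tJ} · P⁻¹, and e^{tJ} can be computed block-by-block.

A has Jordan form
J =
  [3, 1, 0]
  [0, 3, 0]
  [0, 0, 3]
(up to reordering of blocks).

Per-block formulas:
  For a 1×1 block at λ = 3: exp(t · [3]) = [e^(3t)].
  For a 2×2 Jordan block J_2(3): exp(t · J_2(3)) = e^(3t)·(I + t·N), where N is the 2×2 nilpotent shift.

After assembling e^{tJ} and conjugating by P, we get:

e^{tA} =
  [exp(3*t), t*exp(3*t), 0]
  [0, exp(3*t), 0]
  [0, 0, exp(3*t)]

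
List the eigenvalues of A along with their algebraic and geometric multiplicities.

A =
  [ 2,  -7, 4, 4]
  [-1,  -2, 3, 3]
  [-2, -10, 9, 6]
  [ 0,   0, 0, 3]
λ = 3: alg = 4, geom = 2

Step 1 — factor the characteristic polynomial to read off the algebraic multiplicities:
  χ_A(x) = (x - 3)^4

Step 2 — compute geometric multiplicities via the rank-nullity identity g(λ) = n − rank(A − λI):
  rank(A − (3)·I) = 2, so dim ker(A − (3)·I) = n − 2 = 2

Summary:
  λ = 3: algebraic multiplicity = 4, geometric multiplicity = 2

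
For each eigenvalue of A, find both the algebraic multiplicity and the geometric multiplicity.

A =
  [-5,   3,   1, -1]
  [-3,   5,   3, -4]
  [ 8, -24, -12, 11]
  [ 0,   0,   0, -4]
λ = -4: alg = 4, geom = 2

Step 1 — factor the characteristic polynomial to read off the algebraic multiplicities:
  χ_A(x) = (x + 4)^4

Step 2 — compute geometric multiplicities via the rank-nullity identity g(λ) = n − rank(A − λI):
  rank(A − (-4)·I) = 2, so dim ker(A − (-4)·I) = n − 2 = 2

Summary:
  λ = -4: algebraic multiplicity = 4, geometric multiplicity = 2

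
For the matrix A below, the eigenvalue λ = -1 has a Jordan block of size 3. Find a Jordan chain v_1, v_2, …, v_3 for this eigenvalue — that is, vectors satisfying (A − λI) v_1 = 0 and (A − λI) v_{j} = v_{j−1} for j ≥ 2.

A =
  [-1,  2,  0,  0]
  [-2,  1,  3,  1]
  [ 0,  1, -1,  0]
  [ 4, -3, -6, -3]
A Jordan chain for λ = -1 of length 3:
v_1 = (-4, 0, -2, -2)ᵀ
v_2 = (0, -2, 0, 4)ᵀ
v_3 = (1, 0, 0, 0)ᵀ

Let N = A − (-1)·I. We want v_3 with N^3 v_3 = 0 but N^2 v_3 ≠ 0; then v_{j-1} := N · v_j for j = 3, …, 2.

Pick v_3 = (1, 0, 0, 0)ᵀ.
Then v_2 = N · v_3 = (0, -2, 0, 4)ᵀ.
Then v_1 = N · v_2 = (-4, 0, -2, -2)ᵀ.

Sanity check: (A − (-1)·I) v_1 = (0, 0, 0, 0)ᵀ = 0. ✓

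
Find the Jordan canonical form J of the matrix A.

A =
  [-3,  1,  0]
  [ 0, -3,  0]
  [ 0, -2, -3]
J_2(-3) ⊕ J_1(-3)

The characteristic polynomial is
  det(x·I − A) = x^3 + 9*x^2 + 27*x + 27 = (x + 3)^3

Eigenvalues and multiplicities (the geometric multiplicity of λ is n − rank(A − λI), which equals the number of Jordan blocks for λ):
  λ = -3: algebraic multiplicity = 3, geometric multiplicity = 2

Determining the block sizes for each eigenvalue:
  λ = -3: 2 blocks summing to 3 forces exactly one block of size 2 and the rest size 1 → block sizes [2, 1]

Assembling the blocks gives a Jordan form
J =
  [-3,  1,  0]
  [ 0, -3,  0]
  [ 0,  0, -3]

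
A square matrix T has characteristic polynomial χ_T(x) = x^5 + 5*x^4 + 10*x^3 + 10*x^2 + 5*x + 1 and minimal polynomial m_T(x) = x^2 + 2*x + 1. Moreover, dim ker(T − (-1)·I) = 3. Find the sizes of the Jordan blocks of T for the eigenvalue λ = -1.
Block sizes for λ = -1: [2, 2, 1]

Step 1 — from the characteristic polynomial, algebraic multiplicity of λ = -1 is 5. From dim ker(T − (-1)·I) = 3, there are exactly 3 Jordan blocks for λ = -1.
Step 2 — from the minimal polynomial, the factor (x + 1)^2 tells us the largest block for λ = -1 has size 2.
Step 3 — with total size 5, 3 blocks, and largest block 2, the block sizes (in nonincreasing order) are [2, 2, 1].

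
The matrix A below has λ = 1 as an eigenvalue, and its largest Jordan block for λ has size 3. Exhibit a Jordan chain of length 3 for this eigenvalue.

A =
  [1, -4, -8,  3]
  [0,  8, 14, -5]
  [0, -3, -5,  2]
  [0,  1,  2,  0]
A Jordan chain for λ = 1 of length 3:
v_1 = (-1, 2, -1, 0)ᵀ
v_2 = (-4, 7, -3, 1)ᵀ
v_3 = (0, 1, 0, 0)ᵀ

Let N = A − (1)·I. We want v_3 with N^3 v_3 = 0 but N^2 v_3 ≠ 0; then v_{j-1} := N · v_j for j = 3, …, 2.

Pick v_3 = (0, 1, 0, 0)ᵀ.
Then v_2 = N · v_3 = (-4, 7, -3, 1)ᵀ.
Then v_1 = N · v_2 = (-1, 2, -1, 0)ᵀ.

Sanity check: (A − (1)·I) v_1 = (0, 0, 0, 0)ᵀ = 0. ✓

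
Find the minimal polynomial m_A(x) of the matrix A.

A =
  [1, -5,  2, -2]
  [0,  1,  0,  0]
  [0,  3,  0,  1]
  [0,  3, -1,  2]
x^2 - 2*x + 1

The characteristic polynomial is χ_A(x) = (x - 1)^4, so the eigenvalues are known. The minimal polynomial is
  m_A(x) = Π_λ (x − λ)^{k_λ}
where k_λ is the size of the *largest* Jordan block for λ (equivalently, the smallest k with (A − λI)^k v = 0 for every generalised eigenvector v of λ).

  λ = 1: largest Jordan block has size 2, contributing (x − 1)^2

So m_A(x) = (x - 1)^2 = x^2 - 2*x + 1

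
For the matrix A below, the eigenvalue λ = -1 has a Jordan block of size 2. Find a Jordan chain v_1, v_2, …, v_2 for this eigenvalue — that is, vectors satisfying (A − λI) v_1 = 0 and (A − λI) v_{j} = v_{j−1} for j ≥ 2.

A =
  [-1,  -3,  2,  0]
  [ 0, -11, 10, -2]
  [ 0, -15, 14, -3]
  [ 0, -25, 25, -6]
A Jordan chain for λ = -1 of length 2:
v_1 = (-3, -10, -15, -25)ᵀ
v_2 = (0, 1, 0, 0)ᵀ

Let N = A − (-1)·I. We want v_2 with N^2 v_2 = 0 but N^1 v_2 ≠ 0; then v_{j-1} := N · v_j for j = 2, …, 2.

Pick v_2 = (0, 1, 0, 0)ᵀ.
Then v_1 = N · v_2 = (-3, -10, -15, -25)ᵀ.

Sanity check: (A − (-1)·I) v_1 = (0, 0, 0, 0)ᵀ = 0. ✓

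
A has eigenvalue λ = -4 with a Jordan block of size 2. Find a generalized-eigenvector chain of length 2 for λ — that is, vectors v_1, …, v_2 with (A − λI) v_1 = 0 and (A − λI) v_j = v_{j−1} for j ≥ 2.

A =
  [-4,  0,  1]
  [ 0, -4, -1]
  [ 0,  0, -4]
A Jordan chain for λ = -4 of length 2:
v_1 = (1, -1, 0)ᵀ
v_2 = (0, 0, 1)ᵀ

Let N = A − (-4)·I. We want v_2 with N^2 v_2 = 0 but N^1 v_2 ≠ 0; then v_{j-1} := N · v_j for j = 2, …, 2.

Pick v_2 = (0, 0, 1)ᵀ.
Then v_1 = N · v_2 = (1, -1, 0)ᵀ.

Sanity check: (A − (-4)·I) v_1 = (0, 0, 0)ᵀ = 0. ✓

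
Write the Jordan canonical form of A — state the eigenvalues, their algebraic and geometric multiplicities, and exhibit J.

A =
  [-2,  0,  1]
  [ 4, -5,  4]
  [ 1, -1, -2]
J_3(-3)

The characteristic polynomial is
  det(x·I − A) = x^3 + 9*x^2 + 27*x + 27 = (x + 3)^3

Eigenvalues and multiplicities (the geometric multiplicity of λ is n − rank(A − λI), which equals the number of Jordan blocks for λ):
  λ = -3: algebraic multiplicity = 3, geometric multiplicity = 1

Determining the block sizes for each eigenvalue:
  λ = -3: one block (gm = 1), so the single block has size am = 3 → block sizes [3]

Assembling the blocks gives a Jordan form
J =
  [-3,  1,  0]
  [ 0, -3,  1]
  [ 0,  0, -3]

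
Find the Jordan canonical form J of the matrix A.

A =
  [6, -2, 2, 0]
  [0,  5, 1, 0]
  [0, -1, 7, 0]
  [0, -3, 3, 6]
J_2(6) ⊕ J_1(6) ⊕ J_1(6)

The characteristic polynomial is
  det(x·I − A) = x^4 - 24*x^3 + 216*x^2 - 864*x + 1296 = (x - 6)^4

Eigenvalues and multiplicities (the geometric multiplicity of λ is n − rank(A − λI), which equals the number of Jordan blocks for λ):
  λ = 6: algebraic multiplicity = 4, geometric multiplicity = 3

Determining the block sizes for each eigenvalue:
  λ = 6: 3 blocks summing to 4 forces exactly one block of size 2 and the rest size 1 → block sizes [2, 1, 1]

Assembling the blocks gives a Jordan form
J =
  [6, 1, 0, 0]
  [0, 6, 0, 0]
  [0, 0, 6, 0]
  [0, 0, 0, 6]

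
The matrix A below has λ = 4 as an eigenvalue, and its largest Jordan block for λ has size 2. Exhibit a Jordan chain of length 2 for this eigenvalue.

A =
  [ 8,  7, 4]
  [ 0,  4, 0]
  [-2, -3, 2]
A Jordan chain for λ = 4 of length 2:
v_1 = (1, 0, -1)ᵀ
v_2 = (2, -1, 0)ᵀ

Let N = A − (4)·I. We want v_2 with N^2 v_2 = 0 but N^1 v_2 ≠ 0; then v_{j-1} := N · v_j for j = 2, …, 2.

Pick v_2 = (2, -1, 0)ᵀ.
Then v_1 = N · v_2 = (1, 0, -1)ᵀ.

Sanity check: (A − (4)·I) v_1 = (0, 0, 0)ᵀ = 0. ✓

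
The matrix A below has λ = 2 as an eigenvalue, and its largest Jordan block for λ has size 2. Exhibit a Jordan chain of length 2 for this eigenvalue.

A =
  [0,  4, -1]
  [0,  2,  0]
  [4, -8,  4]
A Jordan chain for λ = 2 of length 2:
v_1 = (-2, 0, 4)ᵀ
v_2 = (1, 0, 0)ᵀ

Let N = A − (2)·I. We want v_2 with N^2 v_2 = 0 but N^1 v_2 ≠ 0; then v_{j-1} := N · v_j for j = 2, …, 2.

Pick v_2 = (1, 0, 0)ᵀ.
Then v_1 = N · v_2 = (-2, 0, 4)ᵀ.

Sanity check: (A − (2)·I) v_1 = (0, 0, 0)ᵀ = 0. ✓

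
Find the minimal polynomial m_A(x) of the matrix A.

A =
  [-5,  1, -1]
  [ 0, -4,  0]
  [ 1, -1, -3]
x^2 + 8*x + 16

The characteristic polynomial is χ_A(x) = (x + 4)^3, so the eigenvalues are known. The minimal polynomial is
  m_A(x) = Π_λ (x − λ)^{k_λ}
where k_λ is the size of the *largest* Jordan block for λ (equivalently, the smallest k with (A − λI)^k v = 0 for every generalised eigenvector v of λ).

  λ = -4: largest Jordan block has size 2, contributing (x + 4)^2

So m_A(x) = (x + 4)^2 = x^2 + 8*x + 16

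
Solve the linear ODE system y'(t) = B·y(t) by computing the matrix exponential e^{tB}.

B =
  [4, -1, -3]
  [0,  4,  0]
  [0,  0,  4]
e^{tB} =
  [exp(4*t), -t*exp(4*t), -3*t*exp(4*t)]
  [0, exp(4*t), 0]
  [0, 0, exp(4*t)]

Strategy: write B = P · J · P⁻¹ where J is a Jordan canonical form, so e^{tB} = P · e^{tJ} · P⁻¹, and e^{tJ} can be computed block-by-block.

B has Jordan form
J =
  [4, 1, 0]
  [0, 4, 0]
  [0, 0, 4]
(up to reordering of blocks).

Per-block formulas:
  For a 1×1 block at λ = 4: exp(t · [4]) = [e^(4t)].
  For a 2×2 Jordan block J_2(4): exp(t · J_2(4)) = e^(4t)·(I + t·N), where N is the 2×2 nilpotent shift.

After assembling e^{tJ} and conjugating by P, we get:

e^{tB} =
  [exp(4*t), -t*exp(4*t), -3*t*exp(4*t)]
  [0, exp(4*t), 0]
  [0, 0, exp(4*t)]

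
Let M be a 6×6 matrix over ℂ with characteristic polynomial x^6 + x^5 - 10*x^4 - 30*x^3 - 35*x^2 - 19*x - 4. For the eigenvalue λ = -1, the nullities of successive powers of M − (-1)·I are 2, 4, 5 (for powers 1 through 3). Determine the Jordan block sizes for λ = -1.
Block sizes for λ = -1: [3, 2]

From the dimensions of kernels of powers, the number of Jordan blocks of size at least j is d_j − d_{j−1} where d_j = dim ker(N^j) (with d_0 = 0). Computing the differences gives [2, 2, 1].
The number of blocks of size exactly k is (#blocks of size ≥ k) − (#blocks of size ≥ k + 1), so the partition is: 1 block(s) of size 2, 1 block(s) of size 3.
In nonincreasing order the block sizes are [3, 2].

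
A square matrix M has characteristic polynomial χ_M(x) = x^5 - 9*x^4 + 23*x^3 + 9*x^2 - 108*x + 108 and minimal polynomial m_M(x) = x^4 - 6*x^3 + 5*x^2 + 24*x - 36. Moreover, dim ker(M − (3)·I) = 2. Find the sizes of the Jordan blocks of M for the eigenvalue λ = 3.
Block sizes for λ = 3: [2, 1]

Step 1 — from the characteristic polynomial, algebraic multiplicity of λ = 3 is 3. From dim ker(M − (3)·I) = 2, there are exactly 2 Jordan blocks for λ = 3.
Step 2 — from the minimal polynomial, the factor (x − 3)^2 tells us the largest block for λ = 3 has size 2.
Step 3 — with total size 3, 2 blocks, and largest block 2, the block sizes (in nonincreasing order) are [2, 1].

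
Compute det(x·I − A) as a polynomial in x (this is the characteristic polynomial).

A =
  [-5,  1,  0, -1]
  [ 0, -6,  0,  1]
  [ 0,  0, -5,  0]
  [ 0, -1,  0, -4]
x^4 + 20*x^3 + 150*x^2 + 500*x + 625

Expanding det(x·I − A) (e.g. by cofactor expansion or by noting that A is similar to its Jordan form J, which has the same characteristic polynomial as A) gives
  χ_A(x) = x^4 + 20*x^3 + 150*x^2 + 500*x + 625
which factors as (x + 5)^4. The eigenvalues (with algebraic multiplicities) are λ = -5 with multiplicity 4.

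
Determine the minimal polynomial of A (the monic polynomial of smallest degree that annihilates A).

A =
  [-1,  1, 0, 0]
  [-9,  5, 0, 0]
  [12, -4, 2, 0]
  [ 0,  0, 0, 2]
x^2 - 4*x + 4

The characteristic polynomial is χ_A(x) = (x - 2)^4, so the eigenvalues are known. The minimal polynomial is
  m_A(x) = Π_λ (x − λ)^{k_λ}
where k_λ is the size of the *largest* Jordan block for λ (equivalently, the smallest k with (A − λI)^k v = 0 for every generalised eigenvector v of λ).

  λ = 2: largest Jordan block has size 2, contributing (x − 2)^2

So m_A(x) = (x - 2)^2 = x^2 - 4*x + 4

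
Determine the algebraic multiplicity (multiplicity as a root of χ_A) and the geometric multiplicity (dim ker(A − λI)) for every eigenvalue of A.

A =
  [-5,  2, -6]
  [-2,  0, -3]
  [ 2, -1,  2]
λ = -1: alg = 3, geom = 2

Step 1 — factor the characteristic polynomial to read off the algebraic multiplicities:
  χ_A(x) = (x + 1)^3

Step 2 — compute geometric multiplicities via the rank-nullity identity g(λ) = n − rank(A − λI):
  rank(A − (-1)·I) = 1, so dim ker(A − (-1)·I) = n − 1 = 2

Summary:
  λ = -1: algebraic multiplicity = 3, geometric multiplicity = 2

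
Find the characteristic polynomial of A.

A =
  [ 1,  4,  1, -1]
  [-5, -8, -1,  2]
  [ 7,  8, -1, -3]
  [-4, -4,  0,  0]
x^4 + 8*x^3 + 24*x^2 + 32*x + 16

Expanding det(x·I − A) (e.g. by cofactor expansion or by noting that A is similar to its Jordan form J, which has the same characteristic polynomial as A) gives
  χ_A(x) = x^4 + 8*x^3 + 24*x^2 + 32*x + 16
which factors as (x + 2)^4. The eigenvalues (with algebraic multiplicities) are λ = -2 with multiplicity 4.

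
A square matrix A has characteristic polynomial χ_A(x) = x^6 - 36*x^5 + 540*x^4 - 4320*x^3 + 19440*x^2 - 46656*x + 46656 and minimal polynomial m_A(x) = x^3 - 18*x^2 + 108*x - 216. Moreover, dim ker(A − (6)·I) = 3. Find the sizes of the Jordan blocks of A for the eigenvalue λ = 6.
Block sizes for λ = 6: [3, 2, 1]

Step 1 — from the characteristic polynomial, algebraic multiplicity of λ = 6 is 6. From dim ker(A − (6)·I) = 3, there are exactly 3 Jordan blocks for λ = 6.
Step 2 — from the minimal polynomial, the factor (x − 6)^3 tells us the largest block for λ = 6 has size 3.
Step 3 — with total size 6, 3 blocks, and largest block 3, the block sizes (in nonincreasing order) are [3, 2, 1].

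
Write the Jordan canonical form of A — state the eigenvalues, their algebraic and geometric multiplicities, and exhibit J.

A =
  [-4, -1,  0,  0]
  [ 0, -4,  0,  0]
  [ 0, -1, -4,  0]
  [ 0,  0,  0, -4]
J_2(-4) ⊕ J_1(-4) ⊕ J_1(-4)

The characteristic polynomial is
  det(x·I − A) = x^4 + 16*x^3 + 96*x^2 + 256*x + 256 = (x + 4)^4

Eigenvalues and multiplicities (the geometric multiplicity of λ is n − rank(A − λI), which equals the number of Jordan blocks for λ):
  λ = -4: algebraic multiplicity = 4, geometric multiplicity = 3

Determining the block sizes for each eigenvalue:
  λ = -4: 3 blocks summing to 4 forces exactly one block of size 2 and the rest size 1 → block sizes [2, 1, 1]

Assembling the blocks gives a Jordan form
J =
  [-4,  1,  0,  0]
  [ 0, -4,  0,  0]
  [ 0,  0, -4,  0]
  [ 0,  0,  0, -4]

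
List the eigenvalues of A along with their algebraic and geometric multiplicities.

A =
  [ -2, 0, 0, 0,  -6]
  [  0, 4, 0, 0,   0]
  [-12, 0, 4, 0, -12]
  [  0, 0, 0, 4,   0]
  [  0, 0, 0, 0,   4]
λ = -2: alg = 1, geom = 1; λ = 4: alg = 4, geom = 4

Step 1 — factor the characteristic polynomial to read off the algebraic multiplicities:
  χ_A(x) = (x - 4)^4*(x + 2)

Step 2 — compute geometric multiplicities via the rank-nullity identity g(λ) = n − rank(A − λI):
  rank(A − (-2)·I) = 4, so dim ker(A − (-2)·I) = n − 4 = 1
  rank(A − (4)·I) = 1, so dim ker(A − (4)·I) = n − 1 = 4

Summary:
  λ = -2: algebraic multiplicity = 1, geometric multiplicity = 1
  λ = 4: algebraic multiplicity = 4, geometric multiplicity = 4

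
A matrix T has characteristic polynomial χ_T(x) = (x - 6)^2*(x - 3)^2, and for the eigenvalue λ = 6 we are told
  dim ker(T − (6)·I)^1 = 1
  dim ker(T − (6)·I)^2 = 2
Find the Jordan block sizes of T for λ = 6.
Block sizes for λ = 6: [2]

From the dimensions of kernels of powers, the number of Jordan blocks of size at least j is d_j − d_{j−1} where d_j = dim ker(N^j) (with d_0 = 0). Computing the differences gives [1, 1].
The number of blocks of size exactly k is (#blocks of size ≥ k) − (#blocks of size ≥ k + 1), so the partition is: 1 block(s) of size 2.
In nonincreasing order the block sizes are [2].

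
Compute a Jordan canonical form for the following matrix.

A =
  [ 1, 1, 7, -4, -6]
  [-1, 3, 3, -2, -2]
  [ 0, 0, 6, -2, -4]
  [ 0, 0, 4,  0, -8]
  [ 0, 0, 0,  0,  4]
J_2(2) ⊕ J_1(2) ⊕ J_1(4) ⊕ J_1(4)

The characteristic polynomial is
  det(x·I − A) = x^5 - 14*x^4 + 76*x^3 - 200*x^2 + 256*x - 128 = (x - 4)^2*(x - 2)^3

Eigenvalues and multiplicities (the geometric multiplicity of λ is n − rank(A − λI), which equals the number of Jordan blocks for λ):
  λ = 2: algebraic multiplicity = 3, geometric multiplicity = 2
  λ = 4: algebraic multiplicity = 2, geometric multiplicity = 2

Determining the block sizes for each eigenvalue:
  λ = 2: 2 blocks summing to 3 forces exactly one block of size 2 and the rest size 1 → block sizes [2, 1]
  λ = 4: gm = am = 2, so every block has size 1 → block sizes [1, 1]

Assembling the blocks gives a Jordan form
J =
  [2, 1, 0, 0, 0]
  [0, 2, 0, 0, 0]
  [0, 0, 2, 0, 0]
  [0, 0, 0, 4, 0]
  [0, 0, 0, 0, 4]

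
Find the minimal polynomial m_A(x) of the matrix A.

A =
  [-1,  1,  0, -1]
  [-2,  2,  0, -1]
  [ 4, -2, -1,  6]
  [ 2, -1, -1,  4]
x^3 - 3*x^2 + 3*x - 1

The characteristic polynomial is χ_A(x) = (x - 1)^4, so the eigenvalues are known. The minimal polynomial is
  m_A(x) = Π_λ (x − λ)^{k_λ}
where k_λ is the size of the *largest* Jordan block for λ (equivalently, the smallest k with (A − λI)^k v = 0 for every generalised eigenvector v of λ).

  λ = 1: largest Jordan block has size 3, contributing (x − 1)^3

So m_A(x) = (x - 1)^3 = x^3 - 3*x^2 + 3*x - 1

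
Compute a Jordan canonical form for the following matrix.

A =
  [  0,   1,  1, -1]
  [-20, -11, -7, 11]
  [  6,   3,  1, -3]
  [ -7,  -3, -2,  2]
J_3(-2) ⊕ J_1(-2)

The characteristic polynomial is
  det(x·I − A) = x^4 + 8*x^3 + 24*x^2 + 32*x + 16 = (x + 2)^4

Eigenvalues and multiplicities (the geometric multiplicity of λ is n − rank(A − λI), which equals the number of Jordan blocks for λ):
  λ = -2: algebraic multiplicity = 4, geometric multiplicity = 2

Determining the block sizes for each eigenvalue:
  λ = -2: with am = 4 and gm = 2, the partition is not yet determined (e.g. several partitions of 4 into 2 parts exist). Let N = A − (-2)·I. Computing rank(N^1) = 2, rank(N^2) = 1, rank(N^3) = 0; the number of blocks of size ≥ j is rank(N^{j−1}) − rank(N^j), giving [2, 1, 1]. So we have 1 block(s) of size 3, 1 block(s) of size 1 → block sizes [3, 1]

Assembling the blocks gives a Jordan form
J =
  [-2,  1,  0,  0]
  [ 0, -2,  1,  0]
  [ 0,  0, -2,  0]
  [ 0,  0,  0, -2]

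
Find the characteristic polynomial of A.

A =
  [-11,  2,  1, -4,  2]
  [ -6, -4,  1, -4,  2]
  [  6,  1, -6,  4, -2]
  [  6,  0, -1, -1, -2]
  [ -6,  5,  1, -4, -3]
x^5 + 25*x^4 + 250*x^3 + 1250*x^2 + 3125*x + 3125

Expanding det(x·I − A) (e.g. by cofactor expansion or by noting that A is similar to its Jordan form J, which has the same characteristic polynomial as A) gives
  χ_A(x) = x^5 + 25*x^4 + 250*x^3 + 1250*x^2 + 3125*x + 3125
which factors as (x + 5)^5. The eigenvalues (with algebraic multiplicities) are λ = -5 with multiplicity 5.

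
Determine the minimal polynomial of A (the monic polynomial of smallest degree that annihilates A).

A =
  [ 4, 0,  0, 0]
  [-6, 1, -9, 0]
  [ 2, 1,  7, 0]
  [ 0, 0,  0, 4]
x^2 - 8*x + 16

The characteristic polynomial is χ_A(x) = (x - 4)^4, so the eigenvalues are known. The minimal polynomial is
  m_A(x) = Π_λ (x − λ)^{k_λ}
where k_λ is the size of the *largest* Jordan block for λ (equivalently, the smallest k with (A − λI)^k v = 0 for every generalised eigenvector v of λ).

  λ = 4: largest Jordan block has size 2, contributing (x − 4)^2

So m_A(x) = (x - 4)^2 = x^2 - 8*x + 16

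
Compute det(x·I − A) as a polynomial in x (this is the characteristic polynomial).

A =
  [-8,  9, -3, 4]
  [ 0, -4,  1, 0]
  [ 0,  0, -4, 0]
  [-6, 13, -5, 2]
x^4 + 14*x^3 + 72*x^2 + 160*x + 128

Expanding det(x·I − A) (e.g. by cofactor expansion or by noting that A is similar to its Jordan form J, which has the same characteristic polynomial as A) gives
  χ_A(x) = x^4 + 14*x^3 + 72*x^2 + 160*x + 128
which factors as (x + 2)*(x + 4)^3. The eigenvalues (with algebraic multiplicities) are λ = -4 with multiplicity 3, λ = -2 with multiplicity 1.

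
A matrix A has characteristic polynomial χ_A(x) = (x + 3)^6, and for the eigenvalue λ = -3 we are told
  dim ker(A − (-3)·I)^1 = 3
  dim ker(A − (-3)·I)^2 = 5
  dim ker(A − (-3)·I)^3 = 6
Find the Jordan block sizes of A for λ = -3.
Block sizes for λ = -3: [3, 2, 1]

From the dimensions of kernels of powers, the number of Jordan blocks of size at least j is d_j − d_{j−1} where d_j = dim ker(N^j) (with d_0 = 0). Computing the differences gives [3, 2, 1].
The number of blocks of size exactly k is (#blocks of size ≥ k) − (#blocks of size ≥ k + 1), so the partition is: 1 block(s) of size 1, 1 block(s) of size 2, 1 block(s) of size 3.
In nonincreasing order the block sizes are [3, 2, 1].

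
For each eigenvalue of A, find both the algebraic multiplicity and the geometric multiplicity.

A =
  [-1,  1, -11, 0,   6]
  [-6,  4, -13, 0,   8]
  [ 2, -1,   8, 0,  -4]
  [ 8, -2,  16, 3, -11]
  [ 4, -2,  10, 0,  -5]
λ = 1: alg = 3, geom = 2; λ = 3: alg = 2, geom = 1

Step 1 — factor the characteristic polynomial to read off the algebraic multiplicities:
  χ_A(x) = (x - 3)^2*(x - 1)^3

Step 2 — compute geometric multiplicities via the rank-nullity identity g(λ) = n − rank(A − λI):
  rank(A − (1)·I) = 3, so dim ker(A − (1)·I) = n − 3 = 2
  rank(A − (3)·I) = 4, so dim ker(A − (3)·I) = n − 4 = 1

Summary:
  λ = 1: algebraic multiplicity = 3, geometric multiplicity = 2
  λ = 3: algebraic multiplicity = 2, geometric multiplicity = 1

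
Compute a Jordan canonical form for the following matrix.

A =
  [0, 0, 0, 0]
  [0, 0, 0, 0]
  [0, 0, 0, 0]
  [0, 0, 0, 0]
J_1(0) ⊕ J_1(0) ⊕ J_1(0) ⊕ J_1(0)

The characteristic polynomial is
  det(x·I − A) = x^4

Eigenvalues and multiplicities (the geometric multiplicity of λ is n − rank(A − λI), which equals the number of Jordan blocks for λ):
  λ = 0: algebraic multiplicity = 4, geometric multiplicity = 4

Determining the block sizes for each eigenvalue:
  λ = 0: gm = am = 4, so every block has size 1 → block sizes [1, 1, 1, 1]

Assembling the blocks gives a Jordan form
J =
  [0, 0, 0, 0]
  [0, 0, 0, 0]
  [0, 0, 0, 0]
  [0, 0, 0, 0]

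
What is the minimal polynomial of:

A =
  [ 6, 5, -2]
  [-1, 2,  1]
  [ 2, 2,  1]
x^3 - 9*x^2 + 27*x - 27

The characteristic polynomial is χ_A(x) = (x - 3)^3, so the eigenvalues are known. The minimal polynomial is
  m_A(x) = Π_λ (x − λ)^{k_λ}
where k_λ is the size of the *largest* Jordan block for λ (equivalently, the smallest k with (A − λI)^k v = 0 for every generalised eigenvector v of λ).

  λ = 3: largest Jordan block has size 3, contributing (x − 3)^3

So m_A(x) = (x - 3)^3 = x^3 - 9*x^2 + 27*x - 27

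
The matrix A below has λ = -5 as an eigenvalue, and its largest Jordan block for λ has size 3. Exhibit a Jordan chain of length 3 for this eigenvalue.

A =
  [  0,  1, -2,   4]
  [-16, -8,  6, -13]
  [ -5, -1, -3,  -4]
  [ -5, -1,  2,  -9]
A Jordan chain for λ = -5 of length 3:
v_1 = (-1, 3, 1, 1)ᵀ
v_2 = (5, -16, -5, -5)ᵀ
v_3 = (1, 0, 0, 0)ᵀ

Let N = A − (-5)·I. We want v_3 with N^3 v_3 = 0 but N^2 v_3 ≠ 0; then v_{j-1} := N · v_j for j = 3, …, 2.

Pick v_3 = (1, 0, 0, 0)ᵀ.
Then v_2 = N · v_3 = (5, -16, -5, -5)ᵀ.
Then v_1 = N · v_2 = (-1, 3, 1, 1)ᵀ.

Sanity check: (A − (-5)·I) v_1 = (0, 0, 0, 0)ᵀ = 0. ✓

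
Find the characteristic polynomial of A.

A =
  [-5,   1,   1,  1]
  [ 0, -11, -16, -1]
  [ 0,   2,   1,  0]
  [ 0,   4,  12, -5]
x^4 + 20*x^3 + 150*x^2 + 500*x + 625

Expanding det(x·I − A) (e.g. by cofactor expansion or by noting that A is similar to its Jordan form J, which has the same characteristic polynomial as A) gives
  χ_A(x) = x^4 + 20*x^3 + 150*x^2 + 500*x + 625
which factors as (x + 5)^4. The eigenvalues (with algebraic multiplicities) are λ = -5 with multiplicity 4.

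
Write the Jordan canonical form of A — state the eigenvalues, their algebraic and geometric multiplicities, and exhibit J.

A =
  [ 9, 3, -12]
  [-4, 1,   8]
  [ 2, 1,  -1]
J_2(3) ⊕ J_1(3)

The characteristic polynomial is
  det(x·I − A) = x^3 - 9*x^2 + 27*x - 27 = (x - 3)^3

Eigenvalues and multiplicities (the geometric multiplicity of λ is n − rank(A − λI), which equals the number of Jordan blocks for λ):
  λ = 3: algebraic multiplicity = 3, geometric multiplicity = 2

Determining the block sizes for each eigenvalue:
  λ = 3: 2 blocks summing to 3 forces exactly one block of size 2 and the rest size 1 → block sizes [2, 1]

Assembling the blocks gives a Jordan form
J =
  [3, 1, 0]
  [0, 3, 0]
  [0, 0, 3]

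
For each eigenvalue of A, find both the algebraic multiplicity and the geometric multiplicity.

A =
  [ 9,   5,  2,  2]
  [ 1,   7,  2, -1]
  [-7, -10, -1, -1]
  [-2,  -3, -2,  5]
λ = 5: alg = 4, geom = 2

Step 1 — factor the characteristic polynomial to read off the algebraic multiplicities:
  χ_A(x) = (x - 5)^4

Step 2 — compute geometric multiplicities via the rank-nullity identity g(λ) = n − rank(A − λI):
  rank(A − (5)·I) = 2, so dim ker(A − (5)·I) = n − 2 = 2

Summary:
  λ = 5: algebraic multiplicity = 4, geometric multiplicity = 2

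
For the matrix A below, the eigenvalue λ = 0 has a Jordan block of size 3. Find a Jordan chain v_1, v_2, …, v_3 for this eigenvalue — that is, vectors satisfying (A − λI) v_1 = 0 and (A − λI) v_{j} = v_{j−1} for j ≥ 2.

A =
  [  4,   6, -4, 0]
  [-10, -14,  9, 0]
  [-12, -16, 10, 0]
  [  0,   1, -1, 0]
A Jordan chain for λ = 0 of length 3:
v_1 = (4, -8, -8, 2)ᵀ
v_2 = (4, -10, -12, 0)ᵀ
v_3 = (1, 0, 0, 0)ᵀ

Let N = A − (0)·I. We want v_3 with N^3 v_3 = 0 but N^2 v_3 ≠ 0; then v_{j-1} := N · v_j for j = 3, …, 2.

Pick v_3 = (1, 0, 0, 0)ᵀ.
Then v_2 = N · v_3 = (4, -10, -12, 0)ᵀ.
Then v_1 = N · v_2 = (4, -8, -8, 2)ᵀ.

Sanity check: (A − (0)·I) v_1 = (0, 0, 0, 0)ᵀ = 0. ✓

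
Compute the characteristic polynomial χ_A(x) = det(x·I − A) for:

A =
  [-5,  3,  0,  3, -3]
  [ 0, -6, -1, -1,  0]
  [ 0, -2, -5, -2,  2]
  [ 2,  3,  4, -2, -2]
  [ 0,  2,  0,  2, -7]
x^5 + 25*x^4 + 250*x^3 + 1250*x^2 + 3125*x + 3125

Expanding det(x·I − A) (e.g. by cofactor expansion or by noting that A is similar to its Jordan form J, which has the same characteristic polynomial as A) gives
  χ_A(x) = x^5 + 25*x^4 + 250*x^3 + 1250*x^2 + 3125*x + 3125
which factors as (x + 5)^5. The eigenvalues (with algebraic multiplicities) are λ = -5 with multiplicity 5.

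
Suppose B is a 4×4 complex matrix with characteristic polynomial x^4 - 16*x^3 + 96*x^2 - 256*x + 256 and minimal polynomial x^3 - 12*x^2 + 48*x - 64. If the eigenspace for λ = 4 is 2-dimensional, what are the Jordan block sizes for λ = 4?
Block sizes for λ = 4: [3, 1]

Step 1 — from the characteristic polynomial, algebraic multiplicity of λ = 4 is 4. From dim ker(B − (4)·I) = 2, there are exactly 2 Jordan blocks for λ = 4.
Step 2 — from the minimal polynomial, the factor (x − 4)^3 tells us the largest block for λ = 4 has size 3.
Step 3 — with total size 4, 2 blocks, and largest block 3, the block sizes (in nonincreasing order) are [3, 1].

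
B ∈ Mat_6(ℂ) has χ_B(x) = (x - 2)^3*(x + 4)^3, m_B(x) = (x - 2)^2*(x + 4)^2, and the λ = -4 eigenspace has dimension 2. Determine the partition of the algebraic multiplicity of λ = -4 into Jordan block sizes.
Block sizes for λ = -4: [2, 1]

Step 1 — from the characteristic polynomial, algebraic multiplicity of λ = -4 is 3. From dim ker(B − (-4)·I) = 2, there are exactly 2 Jordan blocks for λ = -4.
Step 2 — from the minimal polynomial, the factor (x + 4)^2 tells us the largest block for λ = -4 has size 2.
Step 3 — with total size 3, 2 blocks, and largest block 2, the block sizes (in nonincreasing order) are [2, 1].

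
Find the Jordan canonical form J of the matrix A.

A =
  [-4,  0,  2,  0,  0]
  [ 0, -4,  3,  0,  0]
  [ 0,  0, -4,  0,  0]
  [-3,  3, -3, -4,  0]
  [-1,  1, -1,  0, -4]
J_3(-4) ⊕ J_1(-4) ⊕ J_1(-4)

The characteristic polynomial is
  det(x·I − A) = x^5 + 20*x^4 + 160*x^3 + 640*x^2 + 1280*x + 1024 = (x + 4)^5

Eigenvalues and multiplicities (the geometric multiplicity of λ is n − rank(A − λI), which equals the number of Jordan blocks for λ):
  λ = -4: algebraic multiplicity = 5, geometric multiplicity = 3

Determining the block sizes for each eigenvalue:
  λ = -4: with am = 5 and gm = 3, the partition is not yet determined (e.g. several partitions of 5 into 3 parts exist). Let N = A − (-4)·I. Computing rank(N^1) = 2, rank(N^2) = 1, rank(N^3) = 0; the number of blocks of size ≥ j is rank(N^{j−1}) − rank(N^j), giving [3, 1, 1]. So we have 1 block(s) of size 3, 2 block(s) of size 1 → block sizes [3, 1, 1]

Assembling the blocks gives a Jordan form
J =
  [-4,  1,  0,  0,  0]
  [ 0, -4,  1,  0,  0]
  [ 0,  0, -4,  0,  0]
  [ 0,  0,  0, -4,  0]
  [ 0,  0,  0,  0, -4]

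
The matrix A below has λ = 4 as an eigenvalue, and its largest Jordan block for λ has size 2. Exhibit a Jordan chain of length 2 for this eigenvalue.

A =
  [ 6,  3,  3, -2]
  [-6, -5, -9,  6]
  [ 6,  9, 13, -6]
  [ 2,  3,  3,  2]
A Jordan chain for λ = 4 of length 2:
v_1 = (2, -6, 6, 2)ᵀ
v_2 = (1, 0, 0, 0)ᵀ

Let N = A − (4)·I. We want v_2 with N^2 v_2 = 0 but N^1 v_2 ≠ 0; then v_{j-1} := N · v_j for j = 2, …, 2.

Pick v_2 = (1, 0, 0, 0)ᵀ.
Then v_1 = N · v_2 = (2, -6, 6, 2)ᵀ.

Sanity check: (A − (4)·I) v_1 = (0, 0, 0, 0)ᵀ = 0. ✓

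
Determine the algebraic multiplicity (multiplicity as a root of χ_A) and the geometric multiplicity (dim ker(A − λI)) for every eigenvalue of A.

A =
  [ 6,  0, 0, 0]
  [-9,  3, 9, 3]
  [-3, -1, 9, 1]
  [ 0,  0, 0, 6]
λ = 6: alg = 4, geom = 3

Step 1 — factor the characteristic polynomial to read off the algebraic multiplicities:
  χ_A(x) = (x - 6)^4

Step 2 — compute geometric multiplicities via the rank-nullity identity g(λ) = n − rank(A − λI):
  rank(A − (6)·I) = 1, so dim ker(A − (6)·I) = n − 1 = 3

Summary:
  λ = 6: algebraic multiplicity = 4, geometric multiplicity = 3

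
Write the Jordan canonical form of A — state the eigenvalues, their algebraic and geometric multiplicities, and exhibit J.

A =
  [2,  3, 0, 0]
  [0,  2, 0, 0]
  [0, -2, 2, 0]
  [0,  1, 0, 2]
J_2(2) ⊕ J_1(2) ⊕ J_1(2)

The characteristic polynomial is
  det(x·I − A) = x^4 - 8*x^3 + 24*x^2 - 32*x + 16 = (x - 2)^4

Eigenvalues and multiplicities (the geometric multiplicity of λ is n − rank(A − λI), which equals the number of Jordan blocks for λ):
  λ = 2: algebraic multiplicity = 4, geometric multiplicity = 3

Determining the block sizes for each eigenvalue:
  λ = 2: 3 blocks summing to 4 forces exactly one block of size 2 and the rest size 1 → block sizes [2, 1, 1]

Assembling the blocks gives a Jordan form
J =
  [2, 1, 0, 0]
  [0, 2, 0, 0]
  [0, 0, 2, 0]
  [0, 0, 0, 2]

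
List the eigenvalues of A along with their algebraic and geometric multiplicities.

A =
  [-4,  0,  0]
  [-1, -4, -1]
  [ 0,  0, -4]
λ = -4: alg = 3, geom = 2

Step 1 — factor the characteristic polynomial to read off the algebraic multiplicities:
  χ_A(x) = (x + 4)^3

Step 2 — compute geometric multiplicities via the rank-nullity identity g(λ) = n − rank(A − λI):
  rank(A − (-4)·I) = 1, so dim ker(A − (-4)·I) = n − 1 = 2

Summary:
  λ = -4: algebraic multiplicity = 3, geometric multiplicity = 2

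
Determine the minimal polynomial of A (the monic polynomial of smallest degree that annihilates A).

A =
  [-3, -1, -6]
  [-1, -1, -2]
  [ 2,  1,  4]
x^3

The characteristic polynomial is χ_A(x) = x^3, so the eigenvalues are known. The minimal polynomial is
  m_A(x) = Π_λ (x − λ)^{k_λ}
where k_λ is the size of the *largest* Jordan block for λ (equivalently, the smallest k with (A − λI)^k v = 0 for every generalised eigenvector v of λ).

  λ = 0: largest Jordan block has size 3, contributing (x − 0)^3

So m_A(x) = x^3 = x^3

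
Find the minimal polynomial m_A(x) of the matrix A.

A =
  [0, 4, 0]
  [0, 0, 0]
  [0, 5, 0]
x^2

The characteristic polynomial is χ_A(x) = x^3, so the eigenvalues are known. The minimal polynomial is
  m_A(x) = Π_λ (x − λ)^{k_λ}
where k_λ is the size of the *largest* Jordan block for λ (equivalently, the smallest k with (A − λI)^k v = 0 for every generalised eigenvector v of λ).

  λ = 0: largest Jordan block has size 2, contributing (x − 0)^2

So m_A(x) = x^2 = x^2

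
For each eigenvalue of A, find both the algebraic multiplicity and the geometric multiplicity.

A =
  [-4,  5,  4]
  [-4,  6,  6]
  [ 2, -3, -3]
λ = -1: alg = 1, geom = 1; λ = 0: alg = 2, geom = 1

Step 1 — factor the characteristic polynomial to read off the algebraic multiplicities:
  χ_A(x) = x^2*(x + 1)

Step 2 — compute geometric multiplicities via the rank-nullity identity g(λ) = n − rank(A − λI):
  rank(A − (-1)·I) = 2, so dim ker(A − (-1)·I) = n − 2 = 1
  rank(A − (0)·I) = 2, so dim ker(A − (0)·I) = n − 2 = 1

Summary:
  λ = -1: algebraic multiplicity = 1, geometric multiplicity = 1
  λ = 0: algebraic multiplicity = 2, geometric multiplicity = 1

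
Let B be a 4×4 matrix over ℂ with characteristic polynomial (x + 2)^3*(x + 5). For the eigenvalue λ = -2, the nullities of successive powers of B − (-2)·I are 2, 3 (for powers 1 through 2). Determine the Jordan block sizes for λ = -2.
Block sizes for λ = -2: [2, 1]

From the dimensions of kernels of powers, the number of Jordan blocks of size at least j is d_j − d_{j−1} where d_j = dim ker(N^j) (with d_0 = 0). Computing the differences gives [2, 1].
The number of blocks of size exactly k is (#blocks of size ≥ k) − (#blocks of size ≥ k + 1), so the partition is: 1 block(s) of size 1, 1 block(s) of size 2.
In nonincreasing order the block sizes are [2, 1].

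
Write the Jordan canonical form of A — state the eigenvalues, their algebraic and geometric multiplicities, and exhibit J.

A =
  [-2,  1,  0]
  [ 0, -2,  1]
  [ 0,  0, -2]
J_3(-2)

The characteristic polynomial is
  det(x·I − A) = x^3 + 6*x^2 + 12*x + 8 = (x + 2)^3

Eigenvalues and multiplicities (the geometric multiplicity of λ is n − rank(A − λI), which equals the number of Jordan blocks for λ):
  λ = -2: algebraic multiplicity = 3, geometric multiplicity = 1

Determining the block sizes for each eigenvalue:
  λ = -2: one block (gm = 1), so the single block has size am = 3 → block sizes [3]

Assembling the blocks gives a Jordan form
J =
  [-2,  1,  0]
  [ 0, -2,  1]
  [ 0,  0, -2]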